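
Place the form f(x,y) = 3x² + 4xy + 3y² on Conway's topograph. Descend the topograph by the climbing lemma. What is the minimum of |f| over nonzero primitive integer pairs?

translate: b→-2 (≡4 mod 6), so (3,4,3)→(3,-2,2)
flip: (3,-2,2)→(2,2,3)
reduced (well bottom): (2,2,3) with a≤c, −a<b≤a
well minimum = a = 2

2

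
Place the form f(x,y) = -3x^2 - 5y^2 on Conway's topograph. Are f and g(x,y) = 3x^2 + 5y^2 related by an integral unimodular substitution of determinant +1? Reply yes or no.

D₁ = -60, D₂ = -60
f is negative-definite; reduce −f:
−f: reduced (well bottom): (3,0,5) with a≤c, −a<b≤a
flip sign back: reduced form of f is (-3,0,-5)
g: reduced (well bottom): (3,0,5) with a≤c, −a<b≤a
reduced forms (-3, 0, -5) vs (3, 0, 5) ⇒ inequivalent

no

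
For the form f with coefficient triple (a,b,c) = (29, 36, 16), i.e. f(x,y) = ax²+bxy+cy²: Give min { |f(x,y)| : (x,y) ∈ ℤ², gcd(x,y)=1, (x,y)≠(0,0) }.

translate: b→-22 (≡36 mod 58), so (29,36,16)→(29,-22,9)
flip: (29,-22,9)→(9,22,29)
translate: b→4 (≡22 mod 18), so (9,22,29)→(9,4,16)
reduced (well bottom): (9,4,16) with a≤c, −a<b≤a
well minimum = a = 9

9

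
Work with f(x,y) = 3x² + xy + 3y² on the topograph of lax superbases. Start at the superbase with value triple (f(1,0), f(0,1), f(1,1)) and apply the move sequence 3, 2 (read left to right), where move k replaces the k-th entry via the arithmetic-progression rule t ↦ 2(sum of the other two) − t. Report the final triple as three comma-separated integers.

start (3,3,7) = (f(1,0),f(0,1),f(1,1))
replace slot 3: 2·(3+3) − 7 = 5 → (3,3,5)
replace slot 2: 2·(3+5) − 3 = 13 → (3,13,5)

3,13,5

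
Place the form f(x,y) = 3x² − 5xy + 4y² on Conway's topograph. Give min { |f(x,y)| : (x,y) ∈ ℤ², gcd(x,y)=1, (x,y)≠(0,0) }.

translate: b→1 (≡-5 mod 6), so (3,-5,4)→(3,1,2)
flip: (3,1,2)→(2,-1,3)
reduced (well bottom): (2,-1,3) with a≤c, −a<b≤a
well minimum = a = 2

2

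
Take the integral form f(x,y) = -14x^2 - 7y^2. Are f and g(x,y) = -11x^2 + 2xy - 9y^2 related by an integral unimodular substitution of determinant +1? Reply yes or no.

D₁ = -392, D₂ = -392
f is negative-definite; reduce −f:
−f: flip: (14,0,7)→(7,0,14)
−f: reduced (well bottom): (7,0,14) with a≤c, −a<b≤a
flip sign back: reduced form of f is (-7,0,-14)
g is negative-definite; reduce −g:
−g: flip: (11,-2,9)→(9,2,11)
−g: reduced (well bottom): (9,2,11) with a≤c, −a<b≤a
flip sign back: reduced form of g is (-9,-2,-11)
reduced forms (-7, 0, -14) vs (-9, -2, -11) ⇒ inequivalent

no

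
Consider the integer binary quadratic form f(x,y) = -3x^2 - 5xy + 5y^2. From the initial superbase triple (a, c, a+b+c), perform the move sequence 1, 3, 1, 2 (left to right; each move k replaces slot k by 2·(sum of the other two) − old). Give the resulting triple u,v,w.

start (-3,5,-3) = (f(1,0),f(0,1),f(1,1))
replace slot 1: 2·(5+(-3)) − (-3) = 7 → (7,5,-3)
replace slot 3: 2·(7+5) − (-3) = 27 → (7,5,27)
replace slot 1: 2·(5+27) − 7 = 57 → (57,5,27)
replace slot 2: 2·(57+27) − 5 = 163 → (57,163,27)

57,163,27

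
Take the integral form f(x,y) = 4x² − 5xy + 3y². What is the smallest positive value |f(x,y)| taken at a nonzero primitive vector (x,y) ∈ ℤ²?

translate: b→3 (≡-5 mod 8), so (4,-5,3)→(4,3,2)
flip: (4,3,2)→(2,-3,4)
translate: b→1 (≡-3 mod 4), so (2,-3,4)→(2,1,3)
reduced (well bottom): (2,1,3) with a≤c, −a<b≤a
well minimum = a = 2

2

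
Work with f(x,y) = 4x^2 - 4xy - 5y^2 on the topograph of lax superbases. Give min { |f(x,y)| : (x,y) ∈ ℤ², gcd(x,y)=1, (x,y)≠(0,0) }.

descent: ρ → (-5,4,4)  [lands on river]
river: ρ → (4,4,-5)
river: ρ → (-5,6,3)
river: ρ → (3,6,-5)
closes: descent 1, river 4
min |a| on river = 3

3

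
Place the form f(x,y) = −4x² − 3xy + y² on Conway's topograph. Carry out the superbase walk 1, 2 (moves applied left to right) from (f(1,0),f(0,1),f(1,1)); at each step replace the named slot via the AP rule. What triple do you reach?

start (-4,1,-6) = (f(1,0),f(0,1),f(1,1))
replace slot 1: 2·(1+(-6)) − (-4) = -6 → (-6,1,-6)
replace slot 2: 2·((-6)+(-6)) − 1 = -25 → (-6,-25,-6)

-6,-25,-6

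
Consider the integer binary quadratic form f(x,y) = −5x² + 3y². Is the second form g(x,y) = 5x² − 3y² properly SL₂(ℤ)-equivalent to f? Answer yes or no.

D₁ = 60, D₂ = 60
river cycle of f (length 2): (3, 6, -2), (-2, 6, 3)
river cycle of g (length 2): (-3, 6, 2), (2, 6, -3)
cycles differ ⇒ inequivalent

no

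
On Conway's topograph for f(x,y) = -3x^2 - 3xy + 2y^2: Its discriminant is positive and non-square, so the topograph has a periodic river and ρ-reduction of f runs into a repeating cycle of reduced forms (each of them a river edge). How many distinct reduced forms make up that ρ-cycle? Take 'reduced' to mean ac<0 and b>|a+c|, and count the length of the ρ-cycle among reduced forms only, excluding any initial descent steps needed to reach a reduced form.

D = 33, ⌊√D⌋ = 5
descent: ρ → (2,3,-3)  [lands on river]
river: ρ → (-3,3,2)
river: ρ → (2,5,-1)
river: ρ → (-1,5,2)
ρ-cycle length = 4 (tail of 1 descent step not counted)

4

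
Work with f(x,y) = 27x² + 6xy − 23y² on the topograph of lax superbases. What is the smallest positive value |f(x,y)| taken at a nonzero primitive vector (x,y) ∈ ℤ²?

river: ρ → (-23,40,10)
river: ρ → (10,40,-23)
river: ρ → (-23,6,27)
river: ρ → (27,48,-2)
river: ρ → (-2,48,27)
river: ρ → (27,6,-23)
closes: descent 0, river 6
min |a| on river = 2

2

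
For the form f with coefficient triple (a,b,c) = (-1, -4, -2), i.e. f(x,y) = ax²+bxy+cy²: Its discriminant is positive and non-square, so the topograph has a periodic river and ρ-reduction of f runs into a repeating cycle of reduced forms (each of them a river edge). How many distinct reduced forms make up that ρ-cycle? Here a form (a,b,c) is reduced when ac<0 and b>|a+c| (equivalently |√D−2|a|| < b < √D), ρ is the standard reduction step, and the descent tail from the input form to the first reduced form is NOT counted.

D = 8, ⌊√D⌋ = 2
descent: ρ → (-2,0,1)
descent: ρ → (1,2,-1)  [lands on river]
river: ρ → (-1,2,1)
ρ-cycle length = 2 (tail of 2 descent steps not counted)

2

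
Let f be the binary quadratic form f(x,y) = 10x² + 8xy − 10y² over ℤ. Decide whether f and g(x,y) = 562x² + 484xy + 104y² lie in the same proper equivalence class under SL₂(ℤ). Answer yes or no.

D₁ = 464, D₂ = 464
river cycle of f (length 10): (-10, 12, 8), (8, 20, -2), (-2, 20, 8), (8, 12, -10), (-10, 8, 10), (10, 12, -8), (-8, 20, 2), (2, 20, -8), (-8, 12, 10), (10, 8, -10)
river cycle of g (length 10): (10, 8, -10), (-10, 12, 8), (8, 20, -2), (-2, 20, 8), (8, 12, -10), (-10, 8, 10), (10, 12, -8), (-8, 20, 2), (2, 20, -8), (-8, 12, 10)
cycles coincide ⇒ equivalent

yes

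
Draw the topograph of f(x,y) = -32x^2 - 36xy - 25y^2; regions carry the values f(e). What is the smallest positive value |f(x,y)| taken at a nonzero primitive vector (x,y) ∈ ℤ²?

translate: b→-28 (≡36 mod 64), so (32,36,25)→(32,-28,21)
flip: (32,-28,21)→(21,28,32)
translate: b→-14 (≡28 mod 42), so (21,28,32)→(21,-14,25)
reduced (well bottom): (21,-14,25) with a≤c, −a<b≤a
well minimum |f| = |-21| = 21 (negative-definite)

21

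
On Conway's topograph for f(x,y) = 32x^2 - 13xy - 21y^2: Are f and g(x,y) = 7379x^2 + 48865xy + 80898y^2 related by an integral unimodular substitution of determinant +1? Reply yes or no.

D₁ = 2857, D₂ = 2857
river cycle of f (length 46): (-21, 13, 32), (32, 51, -2), (-2, 53, 6), (6, 43, -42), (-42, 41, 7), (7, 43, -36), (-36, 29, 14), (14, 27, -38), (-38, 49, 3), (3, 53, -4), … (36 more)
river cycle of g (length 46): (32, 51, -2), (-2, 53, 6), (6, 43, -42), (-42, 41, 7), (7, 43, -36), (-36, 29, 14), (14, 27, -38), (-38, 49, 3), (3, 53, -4), (-4, 51, 16), … (36 more)
cycles coincide ⇒ equivalent

yes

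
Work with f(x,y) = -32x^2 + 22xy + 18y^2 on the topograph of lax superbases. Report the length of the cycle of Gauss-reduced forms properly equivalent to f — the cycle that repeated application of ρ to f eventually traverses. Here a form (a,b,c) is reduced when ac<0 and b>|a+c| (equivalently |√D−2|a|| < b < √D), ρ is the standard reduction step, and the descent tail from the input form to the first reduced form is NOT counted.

D = 2788, ⌊√D⌋ = 52
river: ρ → (18,50,-4)
river: ρ → (-4,46,42)
river: ρ → (42,38,-8)
river: ρ → (-8,42,32)
river: ρ → (32,22,-18)
river: ρ → (-18,50,4)
river: ρ → (4,46,-42)
river: ρ → (-42,38,8)
river: ρ → (8,42,-32)
river: ρ → (-32,22,18)
ρ-cycle length = 10 (tail of 0 descent steps not counted)

10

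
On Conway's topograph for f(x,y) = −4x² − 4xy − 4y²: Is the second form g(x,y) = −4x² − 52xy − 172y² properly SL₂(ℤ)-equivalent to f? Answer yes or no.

D₁ = -48, D₂ = -48
f is negative-definite; reduce −f:
−f: reduced (well bottom): (4,4,4) with a≤c, −a<b≤a
flip sign back: reduced form of f is (-4,-4,-4)
g is negative-definite; reduce −g:
−g: translate: b→4 (≡52 mod 8), so (4,52,172)→(4,4,4)
−g: reduced (well bottom): (4,4,4) with a≤c, −a<b≤a
flip sign back: reduced form of g is (-4,-4,-4)
reduced forms (-4, -4, -4) vs (-4, -4, -4) ⇒ equivalent

yes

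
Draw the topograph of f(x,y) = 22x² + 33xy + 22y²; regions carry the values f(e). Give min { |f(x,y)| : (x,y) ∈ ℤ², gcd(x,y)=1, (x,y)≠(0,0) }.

translate: b→-11 (≡33 mod 44), so (22,33,22)→(22,-11,11)
flip: (22,-11,11)→(11,11,22)
reduced (well bottom): (11,11,22) with a≤c, −a<b≤a
well minimum = a = 11

11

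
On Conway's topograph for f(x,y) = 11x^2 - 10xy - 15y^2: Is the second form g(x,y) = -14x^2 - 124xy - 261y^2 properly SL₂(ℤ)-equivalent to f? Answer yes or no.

D₁ = 760, D₂ = 760
river cycle of f (length 14): (-15, 10, 11), (11, 12, -14), (-14, 16, 9), (9, 20, -10), (-10, 20, 9), (9, 16, -14), (-14, 12, 11), (11, 10, -15), (-15, 20, 6), (6, 16, -21), … (4 more)
river cycle of g (length 14): (-14, 16, 9), (9, 20, -10), (-10, 20, 9), (9, 16, -14), (-14, 12, 11), (11, 10, -15), (-15, 20, 6), (6, 16, -21), (-21, 26, 1), (1, 26, -21), … (4 more)
cycles coincide ⇒ equivalent

yes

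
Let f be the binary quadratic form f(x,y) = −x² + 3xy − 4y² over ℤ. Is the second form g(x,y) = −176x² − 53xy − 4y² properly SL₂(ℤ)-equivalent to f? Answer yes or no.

D₁ = -7, D₂ = -7
f is negative-definite; reduce −f:
−f: translate: b→1 (≡-3 mod 2), so (1,-3,4)→(1,1,2)
−f: reduced (well bottom): (1,1,2) with a≤c, −a<b≤a
flip sign back: reduced form of f is (-1,-1,-2)
g is negative-definite; reduce −g:
−g: flip: (176,53,4)→(4,-53,176)
−g: translate: b→3 (≡-53 mod 8), so (4,-53,176)→(4,3,1)
−g: flip: (4,3,1)→(1,-3,4)
−g: translate: b→1 (≡-3 mod 2), so (1,-3,4)→(1,1,2)
−g: reduced (well bottom): (1,1,2) with a≤c, −a<b≤a
flip sign back: reduced form of g is (-1,-1,-2)
reduced forms (-1, -1, -2) vs (-1, -1, -2) ⇒ equivalent

yes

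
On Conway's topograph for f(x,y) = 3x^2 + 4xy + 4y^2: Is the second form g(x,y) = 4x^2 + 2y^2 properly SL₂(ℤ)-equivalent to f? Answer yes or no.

D₁ = -32, D₂ = -32
f: translate: b→-2 (≡4 mod 6), so (3,4,4)→(3,-2,3)
f: flip: (3,-2,3)→(3,2,3)
f: reduced (well bottom): (3,2,3) with a≤c, −a<b≤a
g: flip: (4,0,2)→(2,0,4)
g: reduced (well bottom): (2,0,4) with a≤c, −a<b≤a
reduced forms (3, 2, 3) vs (2, 0, 4) ⇒ inequivalent

no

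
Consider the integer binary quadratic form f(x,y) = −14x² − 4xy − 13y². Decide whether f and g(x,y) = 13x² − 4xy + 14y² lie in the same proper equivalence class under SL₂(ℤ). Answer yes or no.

D₁ = -712, D₂ = -712
f is negative-definite; reduce −f:
−f: flip: (14,4,13)→(13,-4,14)
−f: reduced (well bottom): (13,-4,14) with a≤c, −a<b≤a
flip sign back: reduced form of f is (-13,4,-14)
g: reduced (well bottom): (13,-4,14) with a≤c, −a<b≤a
reduced forms (-13, 4, -14) vs (13, -4, 14) ⇒ inequivalent

no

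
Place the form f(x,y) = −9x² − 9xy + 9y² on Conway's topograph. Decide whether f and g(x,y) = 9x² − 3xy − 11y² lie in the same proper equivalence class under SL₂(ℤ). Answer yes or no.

D₁ = 405, D₂ = 405
river cycle of f (length 2): (9, 9, -9), (-9, 9, 9)
river cycle of g (length 6): (-11, 3, 9), (9, 15, -5), (-5, 15, 9), (9, 3, -11), (-11, 19, 1), (1, 19, -11)
cycles differ ⇒ inequivalent

no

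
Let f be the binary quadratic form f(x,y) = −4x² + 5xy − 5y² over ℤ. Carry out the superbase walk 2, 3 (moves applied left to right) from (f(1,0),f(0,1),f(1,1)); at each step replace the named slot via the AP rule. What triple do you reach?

start (-4,-5,-4) = (f(1,0),f(0,1),f(1,1))
replace slot 2: 2·((-4)+(-4)) − (-5) = -11 → (-4,-11,-4)
replace slot 3: 2·((-4)+(-11)) − (-4) = -26 → (-4,-11,-26)

-4,-11,-26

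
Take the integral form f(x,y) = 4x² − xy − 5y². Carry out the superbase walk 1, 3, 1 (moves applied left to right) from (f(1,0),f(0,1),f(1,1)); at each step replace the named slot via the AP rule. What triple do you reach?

start (4,-5,-2) = (f(1,0),f(0,1),f(1,1))
replace slot 1: 2·((-5)+(-2)) − 4 = -18 → (-18,-5,-2)
replace slot 3: 2·((-18)+(-5)) − (-2) = -44 → (-18,-5,-44)
replace slot 1: 2·((-5)+(-44)) − (-18) = -80 → (-80,-5,-44)

-80,-5,-44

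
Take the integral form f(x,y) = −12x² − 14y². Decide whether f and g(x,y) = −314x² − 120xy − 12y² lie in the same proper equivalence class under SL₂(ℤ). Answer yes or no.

D₁ = -672, D₂ = -672
f is negative-definite; reduce −f:
−f: reduced (well bottom): (12,0,14) with a≤c, −a<b≤a
flip sign back: reduced form of f is (-12,0,-14)
g is negative-definite; reduce −g:
−g: flip: (314,120,12)→(12,-120,314)
−g: translate: b→0 (≡-120 mod 24), so (12,-120,314)→(12,0,14)
−g: reduced (well bottom): (12,0,14) with a≤c, −a<b≤a
flip sign back: reduced form of g is (-12,0,-14)
reduced forms (-12, 0, -14) vs (-12, 0, -14) ⇒ equivalent

yes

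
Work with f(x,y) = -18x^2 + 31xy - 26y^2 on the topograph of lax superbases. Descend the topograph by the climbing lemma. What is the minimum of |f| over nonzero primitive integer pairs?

translate: b→5 (≡-31 mod 36), so (18,-31,26)→(18,5,13)
flip: (18,5,13)→(13,-5,18)
reduced (well bottom): (13,-5,18) with a≤c, −a<b≤a
well minimum |f| = |-13| = 13 (negative-definite)

13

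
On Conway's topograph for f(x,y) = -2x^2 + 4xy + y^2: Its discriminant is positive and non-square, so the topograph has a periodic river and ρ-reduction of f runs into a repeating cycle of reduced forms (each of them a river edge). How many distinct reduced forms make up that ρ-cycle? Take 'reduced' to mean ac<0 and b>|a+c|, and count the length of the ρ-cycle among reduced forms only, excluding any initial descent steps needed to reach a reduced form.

D = 24, ⌊√D⌋ = 4
river: ρ → (1,4,-2)
river: ρ → (-2,4,1)
ρ-cycle length = 2 (tail of 0 descent steps not counted)

2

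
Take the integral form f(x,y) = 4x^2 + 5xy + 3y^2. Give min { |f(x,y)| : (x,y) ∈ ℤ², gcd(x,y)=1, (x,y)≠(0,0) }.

translate: b→-3 (≡5 mod 8), so (4,5,3)→(4,-3,2)
flip: (4,-3,2)→(2,3,4)
translate: b→-1 (≡3 mod 4), so (2,3,4)→(2,-1,3)
reduced (well bottom): (2,-1,3) with a≤c, −a<b≤a
well minimum = a = 2

2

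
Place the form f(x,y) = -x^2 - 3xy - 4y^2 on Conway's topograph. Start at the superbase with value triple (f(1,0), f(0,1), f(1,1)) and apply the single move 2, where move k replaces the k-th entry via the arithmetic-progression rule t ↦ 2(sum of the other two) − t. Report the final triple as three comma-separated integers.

start (-1,-4,-8) = (f(1,0),f(0,1),f(1,1))
replace slot 2: 2·((-1)+(-8)) − (-4) = -14 → (-1,-14,-8)

-1,-14,-8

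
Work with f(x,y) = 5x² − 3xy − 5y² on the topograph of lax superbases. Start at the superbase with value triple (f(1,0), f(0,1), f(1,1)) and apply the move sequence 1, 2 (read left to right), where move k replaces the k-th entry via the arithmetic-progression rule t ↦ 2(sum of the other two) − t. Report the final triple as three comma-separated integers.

start (5,-5,-3) = (f(1,0),f(0,1),f(1,1))
replace slot 1: 2·((-5)+(-3)) − 5 = -21 → (-21,-5,-3)
replace slot 2: 2·((-21)+(-3)) − (-5) = -43 → (-21,-43,-3)

-21,-43,-3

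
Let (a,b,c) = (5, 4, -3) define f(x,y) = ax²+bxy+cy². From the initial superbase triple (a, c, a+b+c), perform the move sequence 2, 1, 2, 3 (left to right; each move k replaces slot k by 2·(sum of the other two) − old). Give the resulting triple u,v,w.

start (5,-3,6) = (f(1,0),f(0,1),f(1,1))
replace slot 2: 2·(5+6) − (-3) = 25 → (5,25,6)
replace slot 1: 2·(25+6) − 5 = 57 → (57,25,6)
replace slot 2: 2·(57+6) − 25 = 101 → (57,101,6)
replace slot 3: 2·(57+101) − 6 = 310 → (57,101,310)

57,101,310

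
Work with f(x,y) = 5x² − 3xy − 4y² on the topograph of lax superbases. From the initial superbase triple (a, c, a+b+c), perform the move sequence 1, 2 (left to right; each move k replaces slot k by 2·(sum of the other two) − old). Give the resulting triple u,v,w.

start (5,-4,-2) = (f(1,0),f(0,1),f(1,1))
replace slot 1: 2·((-4)+(-2)) − 5 = -17 → (-17,-4,-2)
replace slot 2: 2·((-17)+(-2)) − (-4) = -34 → (-17,-34,-2)

-17,-34,-2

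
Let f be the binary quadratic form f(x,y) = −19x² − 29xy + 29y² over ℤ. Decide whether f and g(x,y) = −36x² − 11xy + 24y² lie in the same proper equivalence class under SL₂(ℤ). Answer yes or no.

D₁ = 3045, D₂ = 3577
discriminants differ ⇒ not SL₂(ℤ)-equivalent

no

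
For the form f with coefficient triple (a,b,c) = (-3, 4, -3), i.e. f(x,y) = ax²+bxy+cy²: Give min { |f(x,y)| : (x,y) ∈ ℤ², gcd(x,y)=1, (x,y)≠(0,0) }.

translate: b→2 (≡-4 mod 6), so (3,-4,3)→(3,2,2)
flip: (3,2,2)→(2,-2,3)
translate: b→2 (≡-2 mod 4), so (2,-2,3)→(2,2,3)
reduced (well bottom): (2,2,3) with a≤c, −a<b≤a
well minimum |f| = |-2| = 2 (negative-definite)

2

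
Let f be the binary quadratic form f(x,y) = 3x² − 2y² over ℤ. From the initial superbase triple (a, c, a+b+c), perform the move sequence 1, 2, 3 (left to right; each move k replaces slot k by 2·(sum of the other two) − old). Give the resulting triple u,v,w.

start (3,-2,1) = (f(1,0),f(0,1),f(1,1))
replace slot 1: 2·((-2)+1) − 3 = -5 → (-5,-2,1)
replace slot 2: 2·((-5)+1) − (-2) = -6 → (-5,-6,1)
replace slot 3: 2·((-5)+(-6)) − 1 = -23 → (-5,-6,-23)

-5,-6,-23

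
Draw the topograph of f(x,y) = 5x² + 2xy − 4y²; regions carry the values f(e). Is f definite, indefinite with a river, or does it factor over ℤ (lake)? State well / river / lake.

D = b²−4ac = 2² − 4·5·(-4) = 84
D > 0 non-square ⇒ indefinite ⇒ periodic river

river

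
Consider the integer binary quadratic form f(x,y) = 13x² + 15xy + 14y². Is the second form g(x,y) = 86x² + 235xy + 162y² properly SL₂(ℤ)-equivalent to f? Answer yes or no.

D₁ = -503, D₂ = -503
f: translate: b→-11 (≡15 mod 26), so (13,15,14)→(13,-11,12)
f: flip: (13,-11,12)→(12,11,13)
f: reduced (well bottom): (12,11,13) with a≤c, −a<b≤a
g: translate: b→63 (≡235 mod 172), so (86,235,162)→(86,63,13)
g: flip: (86,63,13)→(13,-63,86)
g: translate: b→-11 (≡-63 mod 26), so (13,-63,86)→(13,-11,12)
g: flip: (13,-11,12)→(12,11,13)
g: reduced (well bottom): (12,11,13) with a≤c, −a<b≤a
reduced forms (12, 11, 13) vs (12, 11, 13) ⇒ equivalent

yes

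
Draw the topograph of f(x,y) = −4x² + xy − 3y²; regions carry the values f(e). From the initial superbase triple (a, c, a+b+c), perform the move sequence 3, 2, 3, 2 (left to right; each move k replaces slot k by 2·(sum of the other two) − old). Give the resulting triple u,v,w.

start (-4,-3,-6) = (f(1,0),f(0,1),f(1,1))
replace slot 3: 2·((-4)+(-3)) − (-6) = -8 → (-4,-3,-8)
replace slot 2: 2·((-4)+(-8)) − (-3) = -21 → (-4,-21,-8)
replace slot 3: 2·((-4)+(-21)) − (-8) = -42 → (-4,-21,-42)
replace slot 2: 2·((-4)+(-42)) − (-21) = -71 → (-4,-71,-42)

-4,-71,-42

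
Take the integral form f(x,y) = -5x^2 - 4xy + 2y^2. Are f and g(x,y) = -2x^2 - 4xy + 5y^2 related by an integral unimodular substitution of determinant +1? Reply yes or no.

D₁ = 56, D₂ = 56
river cycle of f (length 4): (2, 4, -5), (-5, 6, 1), (1, 6, -5), (-5, 4, 2)
river cycle of g (length 4): (5, 4, -2), (-2, 4, 5), (5, 6, -1), (-1, 6, 5)
cycles differ ⇒ inequivalent

no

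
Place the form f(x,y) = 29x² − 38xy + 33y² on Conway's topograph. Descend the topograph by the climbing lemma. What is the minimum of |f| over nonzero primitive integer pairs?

translate: b→20 (≡-38 mod 58), so (29,-38,33)→(29,20,24)
flip: (29,20,24)→(24,-20,29)
reduced (well bottom): (24,-20,29) with a≤c, −a<b≤a
well minimum = a = 24

24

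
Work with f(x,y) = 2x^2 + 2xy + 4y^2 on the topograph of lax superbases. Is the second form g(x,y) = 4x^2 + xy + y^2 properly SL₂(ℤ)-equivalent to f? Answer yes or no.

D₁ = -28, D₂ = -15
discriminants differ ⇒ not SL₂(ℤ)-equivalent

no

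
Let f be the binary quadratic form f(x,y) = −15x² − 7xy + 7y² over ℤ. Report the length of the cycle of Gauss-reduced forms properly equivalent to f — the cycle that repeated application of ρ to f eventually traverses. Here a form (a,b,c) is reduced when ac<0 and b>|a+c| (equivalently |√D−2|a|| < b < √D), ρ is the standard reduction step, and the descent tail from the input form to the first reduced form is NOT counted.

D = 469, ⌊√D⌋ = 21
descent: ρ → (7,21,-1)  [lands on river]
river: ρ → (-1,21,7)
ρ-cycle length = 2 (tail of 1 descent step not counted)

2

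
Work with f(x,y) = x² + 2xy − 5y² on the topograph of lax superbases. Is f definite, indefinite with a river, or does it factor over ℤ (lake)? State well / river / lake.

D = b²−4ac = 2² − 4·1·(-5) = 24
D > 0 non-square ⇒ indefinite ⇒ periodic river

river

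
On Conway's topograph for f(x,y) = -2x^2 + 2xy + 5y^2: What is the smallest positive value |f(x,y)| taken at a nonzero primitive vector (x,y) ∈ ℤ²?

descent: ρ → (5,-2,-2)
descent: ρ → (-2,6,1)  [lands on river]
river: ρ → (1,6,-2)
closes: descent 2, river 2
min |a| on river = 1

1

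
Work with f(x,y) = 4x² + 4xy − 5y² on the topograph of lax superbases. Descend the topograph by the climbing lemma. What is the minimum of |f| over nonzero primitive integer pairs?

river: ρ → (-5,6,3)
river: ρ → (3,6,-5)
river: ρ → (-5,4,4)
river: ρ → (4,4,-5)
closes: descent 0, river 4
min |a| on river = 3

3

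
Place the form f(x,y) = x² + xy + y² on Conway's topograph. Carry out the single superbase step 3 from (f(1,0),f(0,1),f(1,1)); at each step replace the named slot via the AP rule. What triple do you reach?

start (1,1,3) = (f(1,0),f(0,1),f(1,1))
replace slot 3: 2·(1+1) − 3 = 1 → (1,1,1)

1,1,1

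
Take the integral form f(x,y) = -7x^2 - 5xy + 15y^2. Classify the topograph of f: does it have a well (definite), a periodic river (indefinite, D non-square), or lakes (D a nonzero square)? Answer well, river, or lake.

D = b²−4ac = (-5)² − 4·(-7)·15 = 445
D > 0 non-square ⇒ indefinite ⇒ periodic river

river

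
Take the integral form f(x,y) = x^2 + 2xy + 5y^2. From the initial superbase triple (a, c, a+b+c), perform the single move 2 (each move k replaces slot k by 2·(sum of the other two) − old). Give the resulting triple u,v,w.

start (1,5,8) = (f(1,0),f(0,1),f(1,1))
replace slot 2: 2·(1+8) − 5 = 13 → (1,13,8)

1,13,8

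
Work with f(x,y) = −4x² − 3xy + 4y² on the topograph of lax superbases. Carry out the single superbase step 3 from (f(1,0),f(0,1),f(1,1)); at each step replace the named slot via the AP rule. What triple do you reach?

start (-4,4,-3) = (f(1,0),f(0,1),f(1,1))
replace slot 3: 2·((-4)+4) − (-3) = 3 → (-4,4,3)

-4,4,3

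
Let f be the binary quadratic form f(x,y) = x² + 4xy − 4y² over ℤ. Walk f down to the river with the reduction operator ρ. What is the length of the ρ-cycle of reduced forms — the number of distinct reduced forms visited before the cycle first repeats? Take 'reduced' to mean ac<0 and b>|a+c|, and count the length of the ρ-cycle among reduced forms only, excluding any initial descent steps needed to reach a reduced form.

D = 32, ⌊√D⌋ = 5
river: ρ → (-4,4,1)
river: ρ → (1,4,-4)
ρ-cycle length = 2 (tail of 0 descent steps not counted)

2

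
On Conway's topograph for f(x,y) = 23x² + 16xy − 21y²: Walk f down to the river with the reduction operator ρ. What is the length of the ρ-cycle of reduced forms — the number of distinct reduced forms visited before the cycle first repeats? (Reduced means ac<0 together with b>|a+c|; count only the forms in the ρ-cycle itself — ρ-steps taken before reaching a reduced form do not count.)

D = 2188, ⌊√D⌋ = 46
river: ρ → (-21,26,18)
river: ρ → (18,46,-1)
river: ρ → (-1,46,18)
river: ρ → (18,26,-21)
river: ρ → (-21,16,23)
river: ρ → (23,30,-14)
river: ρ → (-14,26,27)
river: ρ → (27,28,-13)
river: ρ → (-13,24,31)
river: ρ → (31,38,-6)
river: ρ → (-6,46,3)
river: ρ → (3,44,-21)
river: ρ → (-21,40,7)
river: ρ → (7,44,-9)
river: ρ → (-9,46,2)
river: ρ → (2,46,-9)
river: ρ → (-9,44,7)
river: ρ → (7,40,-21)
river: ρ → (-21,44,3)
river: ρ → (3,46,-6)
river: ρ → (-6,38,31)
river: ρ → (31,24,-13)
river: ρ → (-13,28,27)
river: ρ → (27,26,-14)
river: ρ → (-14,30,23)
river: ρ → (23,16,-21)
ρ-cycle length = 26 (tail of 0 descent steps not counted)

26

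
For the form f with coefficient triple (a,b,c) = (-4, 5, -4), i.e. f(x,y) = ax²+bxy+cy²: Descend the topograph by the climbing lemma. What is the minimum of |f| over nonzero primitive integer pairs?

translate: b→3 (≡-5 mod 8), so (4,-5,4)→(4,3,3)
flip: (4,3,3)→(3,-3,4)
translate: b→3 (≡-3 mod 6), so (3,-3,4)→(3,3,4)
reduced (well bottom): (3,3,4) with a≤c, −a<b≤a
well minimum |f| = |-3| = 3 (negative-definite)

3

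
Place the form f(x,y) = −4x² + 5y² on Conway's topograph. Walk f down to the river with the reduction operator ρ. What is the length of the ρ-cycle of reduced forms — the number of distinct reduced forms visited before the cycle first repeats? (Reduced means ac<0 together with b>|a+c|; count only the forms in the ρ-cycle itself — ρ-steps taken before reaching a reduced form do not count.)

D = 80, ⌊√D⌋ = 8
descent: ρ → (5,0,-4)
descent: ρ → (-4,8,1)  [lands on river]
river: ρ → (1,8,-4)
ρ-cycle length = 2 (tail of 2 descent steps not counted)

2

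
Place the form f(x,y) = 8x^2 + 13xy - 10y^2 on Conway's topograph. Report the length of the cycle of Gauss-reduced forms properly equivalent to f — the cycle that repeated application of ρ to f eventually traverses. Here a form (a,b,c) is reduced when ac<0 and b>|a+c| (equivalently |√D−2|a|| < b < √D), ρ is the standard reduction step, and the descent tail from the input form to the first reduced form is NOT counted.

D = 489, ⌊√D⌋ = 22
river: ρ → (-10,7,11)
river: ρ → (11,15,-6)
river: ρ → (-6,21,2)
river: ρ → (2,19,-16)
river: ρ → (-16,13,5)
river: ρ → (5,17,-10)
river: ρ → (-10,3,12)
river: ρ → (12,21,-1)
river: ρ → (-1,21,12)
river: ρ → (12,3,-10)
river: ρ → (-10,17,5)
river: ρ → (5,13,-16)
river: ρ → (-16,19,2)
river: ρ → (2,21,-6)
river: ρ → (-6,15,11)
river: ρ → (11,7,-10)
river: ρ → (-10,13,8)
river: ρ → (8,19,-4)
river: ρ → (-4,21,3)
river: ρ → (3,21,-4)
river: ρ → (-4,19,8)
river: ρ → (8,13,-10)
ρ-cycle length = 22 (tail of 0 descent steps not counted)

22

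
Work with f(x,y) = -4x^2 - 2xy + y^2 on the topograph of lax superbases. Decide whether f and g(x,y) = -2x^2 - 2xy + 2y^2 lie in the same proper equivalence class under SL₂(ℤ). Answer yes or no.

D₁ = 20, D₂ = 20
river cycle of f (length 2): (1, 4, -1), (-1, 4, 1)
river cycle of g (length 2): (2, 2, -2), (-2, 2, 2)
cycles differ ⇒ inequivalent

no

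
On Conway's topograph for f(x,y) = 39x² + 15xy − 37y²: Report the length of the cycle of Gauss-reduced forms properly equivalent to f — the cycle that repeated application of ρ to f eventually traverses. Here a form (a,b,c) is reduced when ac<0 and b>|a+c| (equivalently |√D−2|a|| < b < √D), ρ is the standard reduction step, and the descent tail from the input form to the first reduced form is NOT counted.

D = 5997, ⌊√D⌋ = 77
river: ρ → (-37,59,17)
river: ρ → (17,77,-1)
river: ρ → (-1,77,17)
river: ρ → (17,59,-37)
river: ρ → (-37,15,39)
river: ρ → (39,63,-13)
river: ρ → (-13,67,29)
river: ρ → (29,49,-31)
river: ρ → (-31,75,3)
river: ρ → (3,75,-31)
river: ρ → (-31,49,29)
river: ρ → (29,67,-13)
river: ρ → (-13,63,39)
river: ρ → (39,15,-37)
ρ-cycle length = 14 (tail of 0 descent steps not counted)

14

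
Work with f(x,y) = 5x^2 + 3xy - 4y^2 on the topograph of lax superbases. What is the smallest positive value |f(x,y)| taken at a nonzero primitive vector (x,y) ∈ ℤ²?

river: ρ → (-4,5,4)
river: ρ → (4,3,-5)
river: ρ → (-5,7,2)
river: ρ → (2,9,-1)
river: ρ → (-1,9,2)
river: ρ → (2,7,-5)
river: ρ → (-5,3,4)
river: ρ → (4,5,-4)
river: ρ → (-4,3,5)
river: ρ → (5,7,-2)
river: ρ → (-2,9,1)
river: ρ → (1,9,-2)
river: ρ → (-2,7,5)
river: ρ → (5,3,-4)
closes: descent 0, river 14
min |a| on river = 1

1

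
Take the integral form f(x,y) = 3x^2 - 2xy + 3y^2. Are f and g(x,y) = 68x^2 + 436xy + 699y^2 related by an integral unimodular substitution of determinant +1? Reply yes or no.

D₁ = -32, D₂ = -32
f: flip: (3,-2,3)→(3,2,3)
f: reduced (well bottom): (3,2,3) with a≤c, −a<b≤a
g: translate: b→28 (≡436 mod 136), so (68,436,699)→(68,28,3)
g: flip: (68,28,3)→(3,-28,68)
g: translate: b→2 (≡-28 mod 6), so (3,-28,68)→(3,2,3)
g: reduced (well bottom): (3,2,3) with a≤c, −a<b≤a
reduced forms (3, 2, 3) vs (3, 2, 3) ⇒ equivalent

yes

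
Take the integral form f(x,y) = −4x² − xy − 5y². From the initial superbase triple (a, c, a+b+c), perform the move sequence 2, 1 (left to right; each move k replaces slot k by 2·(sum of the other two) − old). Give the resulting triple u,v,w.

start (-4,-5,-10) = (f(1,0),f(0,1),f(1,1))
replace slot 2: 2·((-4)+(-10)) − (-5) = -23 → (-4,-23,-10)
replace slot 1: 2·((-23)+(-10)) − (-4) = -62 → (-62,-23,-10)

-62,-23,-10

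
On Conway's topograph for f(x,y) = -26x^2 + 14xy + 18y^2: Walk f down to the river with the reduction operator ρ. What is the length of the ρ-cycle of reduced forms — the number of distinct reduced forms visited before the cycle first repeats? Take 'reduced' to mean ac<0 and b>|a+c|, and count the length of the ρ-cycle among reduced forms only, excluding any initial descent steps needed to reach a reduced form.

D = 2068, ⌊√D⌋ = 45
river: ρ → (18,22,-22)
river: ρ → (-22,22,18)
river: ρ → (18,14,-26)
river: ρ → (-26,38,6)
river: ρ → (6,34,-38)
river: ρ → (-38,42,2)
river: ρ → (2,42,-38)
river: ρ → (-38,34,6)
river: ρ → (6,38,-26)
river: ρ → (-26,14,18)
ρ-cycle length = 10 (tail of 0 descent steps not counted)

10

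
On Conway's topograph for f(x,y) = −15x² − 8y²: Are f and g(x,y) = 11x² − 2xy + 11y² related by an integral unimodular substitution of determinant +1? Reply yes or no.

D₁ = -480, D₂ = -480
f is negative-definite; reduce −f:
−f: flip: (15,0,8)→(8,0,15)
−f: reduced (well bottom): (8,0,15) with a≤c, −a<b≤a
flip sign back: reduced form of f is (-8,0,-15)
g: flip: (11,-2,11)→(11,2,11)
g: reduced (well bottom): (11,2,11) with a≤c, −a<b≤a
reduced forms (-8, 0, -15) vs (11, 2, 11) ⇒ inequivalent

no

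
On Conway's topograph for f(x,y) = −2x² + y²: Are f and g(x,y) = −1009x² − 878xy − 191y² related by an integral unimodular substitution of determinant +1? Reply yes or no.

D₁ = 8, D₂ = 8
river cycle of f (length 2): (1, 2, -1), (-1, 2, 1)
river cycle of g (length 2): (1, 2, -1), (-1, 2, 1)
cycles coincide ⇒ equivalent

yes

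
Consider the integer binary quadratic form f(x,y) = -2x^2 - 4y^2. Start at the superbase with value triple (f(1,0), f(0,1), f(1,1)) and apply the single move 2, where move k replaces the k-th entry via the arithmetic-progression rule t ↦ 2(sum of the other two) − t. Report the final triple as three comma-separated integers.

start (-2,-4,-6) = (f(1,0),f(0,1),f(1,1))
replace slot 2: 2·((-2)+(-6)) − (-4) = -12 → (-2,-12,-6)

-2,-12,-6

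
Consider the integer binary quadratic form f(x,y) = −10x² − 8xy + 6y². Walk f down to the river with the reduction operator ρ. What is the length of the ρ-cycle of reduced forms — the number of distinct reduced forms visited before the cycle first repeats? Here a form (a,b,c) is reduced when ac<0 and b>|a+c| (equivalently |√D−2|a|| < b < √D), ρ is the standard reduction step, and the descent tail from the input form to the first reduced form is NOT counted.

D = 304, ⌊√D⌋ = 17
descent: ρ → (6,8,-10)  [lands on river]
river: ρ → (-10,12,4)
river: ρ → (4,12,-10)
river: ρ → (-10,8,6)
river: ρ → (6,16,-2)
river: ρ → (-2,16,6)
ρ-cycle length = 6 (tail of 1 descent step not counted)

6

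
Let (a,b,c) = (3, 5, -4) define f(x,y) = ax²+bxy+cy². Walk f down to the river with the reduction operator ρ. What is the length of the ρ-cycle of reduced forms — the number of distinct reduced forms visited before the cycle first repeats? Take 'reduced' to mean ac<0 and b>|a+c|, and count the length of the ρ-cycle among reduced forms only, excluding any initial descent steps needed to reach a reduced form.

D = 73, ⌊√D⌋ = 8
river: ρ → (-4,3,4)
river: ρ → (4,5,-3)
river: ρ → (-3,7,2)
river: ρ → (2,5,-6)
river: ρ → (-6,7,1)
river: ρ → (1,7,-6)
river: ρ → (-6,5,2)
river: ρ → (2,7,-3)
river: ρ → (-3,5,4)
river: ρ → (4,3,-4)
river: ρ → (-4,5,3)
river: ρ → (3,7,-2)
river: ρ → (-2,5,6)
river: ρ → (6,7,-1)
river: ρ → (-1,7,6)
river: ρ → (6,5,-2)
river: ρ → (-2,7,3)
river: ρ → (3,5,-4)
ρ-cycle length = 18 (tail of 0 descent steps not counted)

18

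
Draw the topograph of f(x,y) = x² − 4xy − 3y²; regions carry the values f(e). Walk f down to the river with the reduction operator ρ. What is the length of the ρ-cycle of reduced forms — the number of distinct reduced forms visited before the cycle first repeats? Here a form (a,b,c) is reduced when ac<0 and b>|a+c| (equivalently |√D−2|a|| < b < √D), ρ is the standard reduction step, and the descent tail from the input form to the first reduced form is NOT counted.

D = 28, ⌊√D⌋ = 5
descent: ρ → (-3,4,1)  [lands on river]
river: ρ → (1,4,-3)
river: ρ → (-3,2,2)
river: ρ → (2,2,-3)
ρ-cycle length = 4 (tail of 1 descent step not counted)

4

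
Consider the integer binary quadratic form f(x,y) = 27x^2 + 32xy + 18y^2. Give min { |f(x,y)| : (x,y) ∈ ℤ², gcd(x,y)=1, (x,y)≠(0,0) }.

translate: b→-22 (≡32 mod 54), so (27,32,18)→(27,-22,13)
flip: (27,-22,13)→(13,22,27)
translate: b→-4 (≡22 mod 26), so (13,22,27)→(13,-4,18)
reduced (well bottom): (13,-4,18) with a≤c, −a<b≤a
well minimum = a = 13

13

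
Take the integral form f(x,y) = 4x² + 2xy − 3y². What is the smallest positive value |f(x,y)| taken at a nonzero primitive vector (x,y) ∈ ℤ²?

river: ρ → (-3,4,3)
river: ρ → (3,2,-4)
river: ρ → (-4,6,1)
river: ρ → (1,6,-4)
river: ρ → (-4,2,3)
river: ρ → (3,4,-3)
river: ρ → (-3,2,4)
river: ρ → (4,6,-1)
river: ρ → (-1,6,4)
river: ρ → (4,2,-3)
closes: descent 0, river 10
min |a| on river = 1

1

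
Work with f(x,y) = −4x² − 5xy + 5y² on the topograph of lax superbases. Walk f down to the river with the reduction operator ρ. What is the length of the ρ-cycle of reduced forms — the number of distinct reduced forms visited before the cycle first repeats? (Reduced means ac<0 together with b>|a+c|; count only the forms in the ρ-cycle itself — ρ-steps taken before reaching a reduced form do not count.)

D = 105, ⌊√D⌋ = 10
descent: ρ → (5,5,-4)  [lands on river]
river: ρ → (-4,3,6)
river: ρ → (6,9,-1)
river: ρ → (-1,9,6)
river: ρ → (6,3,-4)
river: ρ → (-4,5,5)
ρ-cycle length = 6 (tail of 1 descent step not counted)

6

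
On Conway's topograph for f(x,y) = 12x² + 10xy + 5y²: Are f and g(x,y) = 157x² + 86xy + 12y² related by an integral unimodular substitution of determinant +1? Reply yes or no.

D₁ = -140, D₂ = -140
f: flip: (12,10,5)→(5,-10,12)
f: translate: b→0 (≡-10 mod 10), so (5,-10,12)→(5,0,7)
f: reduced (well bottom): (5,0,7) with a≤c, −a<b≤a
g: flip: (157,86,12)→(12,-86,157)
g: translate: b→10 (≡-86 mod 24), so (12,-86,157)→(12,10,5)
g: flip: (12,10,5)→(5,-10,12)
g: translate: b→0 (≡-10 mod 10), so (5,-10,12)→(5,0,7)
g: reduced (well bottom): (5,0,7) with a≤c, −a<b≤a
reduced forms (5, 0, 7) vs (5, 0, 7) ⇒ equivalent

yes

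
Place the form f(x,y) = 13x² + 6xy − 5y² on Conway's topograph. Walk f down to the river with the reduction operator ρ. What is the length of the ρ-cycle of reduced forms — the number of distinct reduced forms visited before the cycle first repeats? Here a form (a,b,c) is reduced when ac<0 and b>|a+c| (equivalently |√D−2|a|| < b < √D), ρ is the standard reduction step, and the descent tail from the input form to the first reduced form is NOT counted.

D = 296, ⌊√D⌋ = 17
descent: ρ → (-5,14,5)  [lands on river]
river: ρ → (5,16,-2)
river: ρ → (-2,16,5)
river: ρ → (5,14,-5)
river: ρ → (-5,16,2)
river: ρ → (2,16,-5)
ρ-cycle length = 6 (tail of 1 descent step not counted)

6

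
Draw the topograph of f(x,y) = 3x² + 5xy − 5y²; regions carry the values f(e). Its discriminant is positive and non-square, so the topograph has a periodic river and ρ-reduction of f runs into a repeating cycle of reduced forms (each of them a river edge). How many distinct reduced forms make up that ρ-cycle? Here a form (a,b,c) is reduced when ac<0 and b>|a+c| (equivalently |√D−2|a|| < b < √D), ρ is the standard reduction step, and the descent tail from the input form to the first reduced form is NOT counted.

D = 85, ⌊√D⌋ = 9
river: ρ → (-5,5,3)
river: ρ → (3,7,-3)
river: ρ → (-3,5,5)
river: ρ → (5,5,-3)
river: ρ → (-3,7,3)
river: ρ → (3,5,-5)
ρ-cycle length = 6 (tail of 0 descent steps not counted)

6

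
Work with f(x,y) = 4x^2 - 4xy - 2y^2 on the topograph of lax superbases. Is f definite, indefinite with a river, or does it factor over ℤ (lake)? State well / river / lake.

D = b²−4ac = (-4)² − 4·4·(-2) = 48
D > 0 non-square ⇒ indefinite ⇒ periodic river

river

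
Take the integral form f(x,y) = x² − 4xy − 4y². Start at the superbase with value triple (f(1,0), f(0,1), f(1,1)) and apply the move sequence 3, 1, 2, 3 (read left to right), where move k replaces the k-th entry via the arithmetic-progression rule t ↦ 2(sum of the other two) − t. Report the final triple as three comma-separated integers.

start (1,-4,-7) = (f(1,0),f(0,1),f(1,1))
replace slot 3: 2·(1+(-4)) − (-7) = 1 → (1,-4,1)
replace slot 1: 2·((-4)+1) − 1 = -7 → (-7,-4,1)
replace slot 2: 2·((-7)+1) − (-4) = -8 → (-7,-8,1)
replace slot 3: 2·((-7)+(-8)) − 1 = -31 → (-7,-8,-31)

-7,-8,-31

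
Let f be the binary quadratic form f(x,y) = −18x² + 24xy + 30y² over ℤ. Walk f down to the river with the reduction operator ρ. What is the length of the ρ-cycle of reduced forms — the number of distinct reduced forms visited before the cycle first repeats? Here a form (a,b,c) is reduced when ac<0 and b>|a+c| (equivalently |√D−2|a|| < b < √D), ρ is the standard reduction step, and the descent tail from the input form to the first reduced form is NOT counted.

D = 2736, ⌊√D⌋ = 52
river: ρ → (30,36,-12)
river: ρ → (-12,36,30)
river: ρ → (30,24,-18)
river: ρ → (-18,48,6)
river: ρ → (6,48,-18)
river: ρ → (-18,24,30)
ρ-cycle length = 6 (tail of 0 descent steps not counted)

6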